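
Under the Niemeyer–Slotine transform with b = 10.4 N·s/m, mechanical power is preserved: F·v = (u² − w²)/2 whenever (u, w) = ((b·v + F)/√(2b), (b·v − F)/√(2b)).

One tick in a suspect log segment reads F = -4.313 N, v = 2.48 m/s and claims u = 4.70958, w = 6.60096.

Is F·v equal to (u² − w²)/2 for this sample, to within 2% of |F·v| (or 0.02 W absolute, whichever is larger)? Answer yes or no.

yes

F·v = (-4.313)×2.48 = -10.69624 W.
(u² − w²)/2 = (22.18014 − 43.57267)/2 = -10.69626 W.
|Δ| = 0.00002;  2% of max(1, |F·v|) = 0.21392.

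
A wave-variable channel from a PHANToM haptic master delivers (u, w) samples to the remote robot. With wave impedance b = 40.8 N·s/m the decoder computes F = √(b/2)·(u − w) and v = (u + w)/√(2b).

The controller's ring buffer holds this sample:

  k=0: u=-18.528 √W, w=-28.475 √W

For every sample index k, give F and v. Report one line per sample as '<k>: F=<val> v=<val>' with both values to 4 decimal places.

k=0: u−w=9.9470, u+w=-47.0030; √(b/2)=4.5166, √(2b)=9.0333; F=4.5166×9.947=44.9270, v=-47.0030/9.0333=-5.2033

0: F=44.9270 v=-5.2033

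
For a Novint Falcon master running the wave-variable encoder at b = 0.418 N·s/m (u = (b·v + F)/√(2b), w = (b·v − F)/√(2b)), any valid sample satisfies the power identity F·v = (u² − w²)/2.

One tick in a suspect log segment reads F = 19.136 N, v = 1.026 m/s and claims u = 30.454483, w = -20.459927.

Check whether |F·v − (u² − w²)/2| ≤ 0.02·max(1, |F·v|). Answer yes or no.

no

F·v = 19.136×1.026 = 19.633536 W.
(u² − w²)/2 = (927.475535 − 418.608613)/2 = 254.433461 W.
|Δ| = 234.799925;  2% of max(1, |F·v|) = 0.392671.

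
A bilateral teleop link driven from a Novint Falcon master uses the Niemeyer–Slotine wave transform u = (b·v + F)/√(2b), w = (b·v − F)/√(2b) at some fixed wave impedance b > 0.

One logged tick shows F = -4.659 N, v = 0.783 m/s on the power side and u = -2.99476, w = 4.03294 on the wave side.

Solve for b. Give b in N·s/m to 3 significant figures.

u + w = 1.03818;  u + w = √(2b)·v, so √(2b) = 1.03818/0.783 = 1.32590.
b = (√(2b))²/2 = 1.75801/2 = 0.87901.
(Check via u − w = 2F/√(2b): u − w = -7.02770, 2F/√(2b) = -7.02768.)

b = 0.879 N·s/m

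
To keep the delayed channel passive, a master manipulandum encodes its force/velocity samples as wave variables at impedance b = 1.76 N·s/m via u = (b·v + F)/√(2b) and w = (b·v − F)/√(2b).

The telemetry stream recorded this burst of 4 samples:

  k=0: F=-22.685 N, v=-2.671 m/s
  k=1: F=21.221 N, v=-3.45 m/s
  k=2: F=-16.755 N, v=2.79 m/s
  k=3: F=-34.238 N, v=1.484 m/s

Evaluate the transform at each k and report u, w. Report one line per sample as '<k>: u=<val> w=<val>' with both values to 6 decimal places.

0: u=-14.596766 w=9.585526
1: u=8.074444 w=-14.547218
2: u=-6.313193 w=11.547697
3: u=-16.856800 w=19.641031

k=0: b·v=1.76×(-2.671)=-4.700960; √(2b)=1.876166; u=(-4.700960+(-22.685))/1.876166=-14.596766, w=(-4.700960−(-22.685))/1.876166=9.585526
k=1: b·v=1.76×(-3.45)=-6.072000; √(2b)=1.876166; u=(-6.072000+21.221)/1.876166=8.074444, w=(-6.072000−21.221)/1.876166=-14.547218
k=2: b·v=1.76×2.79=4.910400; √(2b)=1.876166; u=(4.910400+(-16.755))/1.876166=-6.313193, w=(4.910400−(-16.755))/1.876166=11.547697
k=3: b·v=1.76×1.484=2.611840; √(2b)=1.876166; u=(2.611840+(-34.238))/1.876166=-16.856800, w=(2.611840−(-34.238))/1.876166=19.641031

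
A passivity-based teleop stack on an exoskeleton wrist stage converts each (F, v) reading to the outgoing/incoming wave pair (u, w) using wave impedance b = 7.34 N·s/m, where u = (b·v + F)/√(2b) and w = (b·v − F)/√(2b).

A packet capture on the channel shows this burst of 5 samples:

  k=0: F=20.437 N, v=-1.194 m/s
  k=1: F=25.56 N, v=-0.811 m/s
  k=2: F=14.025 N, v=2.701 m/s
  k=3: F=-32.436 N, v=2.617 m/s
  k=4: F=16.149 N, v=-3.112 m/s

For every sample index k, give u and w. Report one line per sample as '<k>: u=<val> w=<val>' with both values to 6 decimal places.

k=0: b·v=7.34×(-1.194)=-8.763960; √(2b)=3.831449; u=(-8.763960+20.437)/3.831449=3.046639, w=(-8.763960−20.437)/3.831449=-7.621389
k=1: b·v=7.34×(-0.811)=-5.952740; √(2b)=3.831449; u=(-5.952740+25.56)/3.831449=5.117453, w=(-5.952740−25.56)/3.831449=-8.224758
k=2: b·v=7.34×2.701=19.825340; √(2b)=3.831449; u=(19.825340+14.025)/3.831449=8.834867, w=(19.825340−14.025)/3.831449=1.513876
k=3: b·v=7.34×2.617=19.208780; √(2b)=3.831449; u=(19.208780+(-32.436))/3.831449=-3.452276, w=(19.208780−(-32.436))/3.831449=13.479178
k=4: b·v=7.34×(-3.112)=-22.842080; √(2b)=3.831449; u=(-22.842080+16.149)/3.831449=-1.746880, w=(-22.842080−16.149)/3.831449=-10.176589

0: u=3.046639 w=-7.621389
1: u=5.117453 w=-8.224758
2: u=8.834867 w=1.513876
3: u=-3.452276 w=13.479178
4: u=-1.746880 w=-10.176589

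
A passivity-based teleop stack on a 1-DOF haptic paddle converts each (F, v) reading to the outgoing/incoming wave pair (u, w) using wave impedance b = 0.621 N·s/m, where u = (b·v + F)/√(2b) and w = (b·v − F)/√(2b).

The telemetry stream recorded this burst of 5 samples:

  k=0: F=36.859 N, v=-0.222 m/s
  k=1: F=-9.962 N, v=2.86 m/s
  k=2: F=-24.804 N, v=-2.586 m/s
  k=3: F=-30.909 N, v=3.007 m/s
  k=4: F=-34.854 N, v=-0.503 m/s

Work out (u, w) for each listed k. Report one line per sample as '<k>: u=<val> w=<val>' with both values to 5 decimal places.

0: u=32.94999 w=-33.19740
1: u=-7.34527 w=10.53260
2: u=-23.69769 w=20.81572
3: u=-26.05917 w=29.41032
4: u=-31.55489 w=30.99432

k=0: b·v=0.621×(-0.222)=-0.13786; √(2b)=1.11445; u=(-0.13786+36.859)/1.11445=32.94999, w=(-0.13786−36.859)/1.11445=-33.19740
k=1: b·v=0.621×2.86=1.77606; √(2b)=1.11445; u=(1.77606+(-9.962))/1.11445=-7.34527, w=(1.77606−(-9.962))/1.11445=10.53260
k=2: b·v=0.621×(-2.586)=-1.60591; √(2b)=1.11445; u=(-1.60591+(-24.804))/1.11445=-23.69769, w=(-1.60591−(-24.804))/1.11445=20.81572
k=3: b·v=0.621×3.007=1.86735; √(2b)=1.11445; u=(1.86735+(-30.909))/1.11445=-26.05917, w=(1.86735−(-30.909))/1.11445=29.41032
k=4: b·v=0.621×(-0.503)=-0.31236; √(2b)=1.11445; u=(-0.31236+(-34.854))/1.11445=-31.55489, w=(-0.31236−(-34.854))/1.11445=30.99432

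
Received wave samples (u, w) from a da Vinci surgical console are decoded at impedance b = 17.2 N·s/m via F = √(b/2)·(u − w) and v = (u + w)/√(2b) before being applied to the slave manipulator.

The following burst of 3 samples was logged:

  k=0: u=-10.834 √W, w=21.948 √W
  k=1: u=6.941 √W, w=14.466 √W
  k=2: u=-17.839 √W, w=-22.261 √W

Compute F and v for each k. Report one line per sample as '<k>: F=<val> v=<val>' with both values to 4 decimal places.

0: F=-96.1357 v=1.8949
1: F=-22.0676 v=3.6499
2: F=12.9678 v=-6.8370

k=0: u−w=-32.7820, u+w=11.1140; √(b/2)=2.9326, √(2b)=5.8652; F=2.9326×(-32.782)=-96.1357, v=11.1140/5.8652=1.8949
k=1: u−w=-7.5250, u+w=21.4070; √(b/2)=2.9326, √(2b)=5.8652; F=2.9326×(-7.525)=-22.0676, v=21.4070/5.8652=3.6499
k=2: u−w=4.4220, u+w=-40.1000; √(b/2)=2.9326, √(2b)=5.8652; F=2.9326×4.422=12.9678, v=-40.1000/5.8652=-6.8370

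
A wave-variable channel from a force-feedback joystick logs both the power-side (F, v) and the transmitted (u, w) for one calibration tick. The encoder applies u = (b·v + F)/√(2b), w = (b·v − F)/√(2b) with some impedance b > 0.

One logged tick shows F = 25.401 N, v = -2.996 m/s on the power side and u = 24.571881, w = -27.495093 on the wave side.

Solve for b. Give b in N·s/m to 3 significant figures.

u + w = -2.923212;  u + w = √(2b)·v, so √(2b) = -2.923212/(-2.996) = 0.975705.
b = (√(2b))²/2 = 0.952000/2 = 0.476000.
(Check via u − w = 2F/√(2b): u − w = 52.066974, 2F/√(2b) = 52.066970.)

b = 0.476 N·s/m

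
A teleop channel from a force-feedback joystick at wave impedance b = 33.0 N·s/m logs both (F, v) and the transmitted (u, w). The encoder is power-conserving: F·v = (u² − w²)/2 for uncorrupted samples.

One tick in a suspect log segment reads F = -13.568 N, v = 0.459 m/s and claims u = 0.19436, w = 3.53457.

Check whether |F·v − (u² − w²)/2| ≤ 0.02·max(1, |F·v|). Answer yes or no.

F·v = (-13.568)×0.459 = -6.22771 W.
(u² − w²)/2 = (0.03778 − 12.49319)/2 = -6.22770 W.
|Δ| = 0.00001;  2% of max(1, |F·v|) = 0.12455.

yes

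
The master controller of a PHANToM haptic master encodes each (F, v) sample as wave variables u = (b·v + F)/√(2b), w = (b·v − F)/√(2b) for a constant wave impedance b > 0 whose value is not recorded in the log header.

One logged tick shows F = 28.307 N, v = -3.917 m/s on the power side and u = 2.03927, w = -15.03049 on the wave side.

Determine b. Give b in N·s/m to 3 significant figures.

b = 5.5 N·s/m

u + w = -12.99122;  u + w = √(2b)·v, so √(2b) = -12.99122/(-3.917) = 3.31662.
b = (√(2b))²/2 = 11.00000/2 = 5.50000.
(Check via u − w = 2F/√(2b): u − w = 17.06976, 2F/√(2b) = 17.06976.)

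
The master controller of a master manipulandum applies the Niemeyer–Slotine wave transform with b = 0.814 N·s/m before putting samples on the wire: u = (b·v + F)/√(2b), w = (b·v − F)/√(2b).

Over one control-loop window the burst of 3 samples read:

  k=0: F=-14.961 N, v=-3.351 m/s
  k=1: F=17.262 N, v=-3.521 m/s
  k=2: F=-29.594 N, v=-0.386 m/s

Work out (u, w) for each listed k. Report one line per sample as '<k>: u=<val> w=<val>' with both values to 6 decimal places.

0: u=-13.863378 w=9.587733
1: u=11.282668 w=-15.775221
2: u=-23.440298 w=22.947789

k=0: b·v=0.814×(-3.351)=-2.727714; √(2b)=1.275931; u=(-2.727714+(-14.961))/1.275931=-13.863378, w=(-2.727714−(-14.961))/1.275931=9.587733
k=1: b·v=0.814×(-3.521)=-2.866094; √(2b)=1.275931; u=(-2.866094+17.262)/1.275931=11.282668, w=(-2.866094−17.262)/1.275931=-15.775221
k=2: b·v=0.814×(-0.386)=-0.314204; √(2b)=1.275931; u=(-0.314204+(-29.594))/1.275931=-23.440298, w=(-0.314204−(-29.594))/1.275931=22.947789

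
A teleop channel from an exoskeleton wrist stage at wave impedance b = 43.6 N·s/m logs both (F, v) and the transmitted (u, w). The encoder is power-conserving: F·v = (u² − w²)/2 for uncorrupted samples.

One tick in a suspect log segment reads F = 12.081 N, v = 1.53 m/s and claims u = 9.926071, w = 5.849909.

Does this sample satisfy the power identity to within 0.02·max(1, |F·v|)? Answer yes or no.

no

F·v = 12.081×1.53 = 18.483930 W.
(u² − w²)/2 = (98.526885 − 34.221435)/2 = 32.152725 W.
|Δ| = 13.668795;  2% of max(1, |F·v|) = 0.369679.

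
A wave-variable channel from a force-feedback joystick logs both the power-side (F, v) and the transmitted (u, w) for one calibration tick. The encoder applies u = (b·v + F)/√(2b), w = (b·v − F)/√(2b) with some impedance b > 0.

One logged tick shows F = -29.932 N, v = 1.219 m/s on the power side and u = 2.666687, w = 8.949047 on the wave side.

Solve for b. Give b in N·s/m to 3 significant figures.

b = 45.4 N·s/m

u + w = 11.615734;  u + w = √(2b)·v, so √(2b) = 11.615734/1.219 = 9.528904.
b = (√(2b))²/2 = 90.800012/2 = 45.400006.
(Check via u − w = 2F/√(2b): u − w = -6.282360, 2F/√(2b) = -6.282359.)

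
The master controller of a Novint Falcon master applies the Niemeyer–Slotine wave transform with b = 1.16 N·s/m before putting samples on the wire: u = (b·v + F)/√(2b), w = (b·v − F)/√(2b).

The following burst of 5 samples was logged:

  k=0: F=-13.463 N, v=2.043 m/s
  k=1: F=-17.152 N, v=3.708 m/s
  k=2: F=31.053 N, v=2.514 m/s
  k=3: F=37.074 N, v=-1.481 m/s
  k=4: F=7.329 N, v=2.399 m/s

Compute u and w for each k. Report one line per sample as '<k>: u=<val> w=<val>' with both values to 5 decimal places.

0: u=-7.28299 w=10.39479
1: u=-8.43691 w=14.08477
2: u=22.30190 w=-18.47269
3: u=23.21238 w=-25.46817
4: u=6.63875 w=-2.98470

k=0: b·v=1.16×2.043=2.36988; √(2b)=1.52315; u=(2.36988+(-13.463))/1.52315=-7.28299, w=(2.36988−(-13.463))/1.52315=10.39479
k=1: b·v=1.16×3.708=4.30128; √(2b)=1.52315; u=(4.30128+(-17.152))/1.52315=-8.43691, w=(4.30128−(-17.152))/1.52315=14.08477
k=2: b·v=1.16×2.514=2.91624; √(2b)=1.52315; u=(2.91624+31.053)/1.52315=22.30190, w=(2.91624−31.053)/1.52315=-18.47269
k=3: b·v=1.16×(-1.481)=-1.71796; √(2b)=1.52315; u=(-1.71796+37.074)/1.52315=23.21238, w=(-1.71796−37.074)/1.52315=-25.46817
k=4: b·v=1.16×2.399=2.78284; √(2b)=1.52315; u=(2.78284+7.329)/1.52315=6.63875, w=(2.78284−7.329)/1.52315=-2.98470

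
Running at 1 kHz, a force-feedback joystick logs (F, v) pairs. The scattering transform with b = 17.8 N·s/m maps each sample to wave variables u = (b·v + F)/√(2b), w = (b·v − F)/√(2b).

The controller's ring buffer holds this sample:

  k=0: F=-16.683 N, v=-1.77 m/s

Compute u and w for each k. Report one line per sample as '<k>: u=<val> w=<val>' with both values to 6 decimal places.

0: u=-8.076495 w=-2.484340

k=0: b·v=17.8×(-1.77)=-31.506000; √(2b)=5.966574; u=(-31.506000+(-16.683))/5.966574=-8.076495, w=(-31.506000−(-16.683))/5.966574=-2.484340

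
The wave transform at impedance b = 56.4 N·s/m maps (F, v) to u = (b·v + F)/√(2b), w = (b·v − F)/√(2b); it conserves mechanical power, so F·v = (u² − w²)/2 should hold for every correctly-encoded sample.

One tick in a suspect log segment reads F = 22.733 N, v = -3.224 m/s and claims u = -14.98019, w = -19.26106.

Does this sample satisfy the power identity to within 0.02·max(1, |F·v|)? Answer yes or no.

yes

F·v = 22.733×(-3.224) = -73.2912 W.
(u² − w²)/2 = (224.4061 − 370.9884)/2 = -73.2912 W.
|Δ| = 0.0000;  2% of max(1, |F·v|) = 1.4658.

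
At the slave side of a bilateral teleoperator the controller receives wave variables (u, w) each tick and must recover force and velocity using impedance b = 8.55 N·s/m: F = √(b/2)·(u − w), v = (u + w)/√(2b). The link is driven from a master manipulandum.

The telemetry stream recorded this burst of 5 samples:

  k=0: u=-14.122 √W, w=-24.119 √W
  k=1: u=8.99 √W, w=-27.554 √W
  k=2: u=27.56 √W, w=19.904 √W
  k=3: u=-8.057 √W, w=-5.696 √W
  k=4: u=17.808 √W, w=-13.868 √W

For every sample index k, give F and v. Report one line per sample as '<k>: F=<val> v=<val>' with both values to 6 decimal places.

0: F=20.669870 v=-9.247646
1: F=75.558642 v=-4.489247
2: F=15.829602 v=11.478002
3: F=-4.881621 v=-3.325825
4: F=65.493529 v=0.952792

k=0: u−w=9.997000, u+w=-38.241000; √(b/2)=2.067607, √(2b)=4.135215; F=2.067607×9.997=20.669870, v=-38.241000/4.135215=-9.247646
k=1: u−w=36.544000, u+w=-18.564000; √(b/2)=2.067607, √(2b)=4.135215; F=2.067607×36.544=75.558642, v=-18.564000/4.135215=-4.489247
k=2: u−w=7.656000, u+w=47.464000; √(b/2)=2.067607, √(2b)=4.135215; F=2.067607×7.656=15.829602, v=47.464000/4.135215=11.478002
k=3: u−w=-2.361000, u+w=-13.753000; √(b/2)=2.067607, √(2b)=4.135215; F=2.067607×(-2.361)=-4.881621, v=-13.753000/4.135215=-3.325825
k=4: u−w=31.676000, u+w=3.940000; √(b/2)=2.067607, √(2b)=4.135215; F=2.067607×31.676=65.493529, v=3.940000/4.135215=0.952792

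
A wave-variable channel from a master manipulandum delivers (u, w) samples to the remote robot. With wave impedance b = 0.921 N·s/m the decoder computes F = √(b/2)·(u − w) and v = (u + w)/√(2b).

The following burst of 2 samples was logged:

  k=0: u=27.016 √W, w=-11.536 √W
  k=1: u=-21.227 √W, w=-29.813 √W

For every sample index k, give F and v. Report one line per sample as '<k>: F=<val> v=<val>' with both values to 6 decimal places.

0: F=26.161445 v=11.405810
1: F=5.826473 v=-37.606754

k=0: u−w=38.552000, u+w=15.480000; √(b/2)=0.678602, √(2b)=1.357203; F=0.678602×38.552=26.161445, v=15.480000/1.357203=11.405810
k=1: u−w=8.586000, u+w=-51.040000; √(b/2)=0.678602, √(2b)=1.357203; F=0.678602×8.586=5.826473, v=-51.040000/1.357203=-37.606754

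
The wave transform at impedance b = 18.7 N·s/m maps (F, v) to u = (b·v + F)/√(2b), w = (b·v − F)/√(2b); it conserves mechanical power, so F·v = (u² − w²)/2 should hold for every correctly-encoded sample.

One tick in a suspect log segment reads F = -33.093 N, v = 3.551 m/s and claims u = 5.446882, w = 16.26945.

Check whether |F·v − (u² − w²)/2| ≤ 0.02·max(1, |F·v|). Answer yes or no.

F·v = (-33.093)×3.551 = -117.513243 W.
(u² − w²)/2 = (29.668524 − 264.695003)/2 = -117.513240 W.
|Δ| = 0.000003;  2% of max(1, |F·v|) = 2.350265.

yes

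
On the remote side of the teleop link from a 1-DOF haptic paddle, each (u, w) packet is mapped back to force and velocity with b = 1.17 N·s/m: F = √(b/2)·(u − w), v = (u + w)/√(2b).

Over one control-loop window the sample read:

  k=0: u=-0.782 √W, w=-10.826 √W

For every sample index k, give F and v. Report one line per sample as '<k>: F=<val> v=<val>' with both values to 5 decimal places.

0: F=7.68218 v=-7.58839

k=0: u−w=10.04400, u+w=-11.60800; √(b/2)=0.76485, √(2b)=1.52971; F=0.76485×10.044=7.68218, v=-11.60800/1.52971=-7.58839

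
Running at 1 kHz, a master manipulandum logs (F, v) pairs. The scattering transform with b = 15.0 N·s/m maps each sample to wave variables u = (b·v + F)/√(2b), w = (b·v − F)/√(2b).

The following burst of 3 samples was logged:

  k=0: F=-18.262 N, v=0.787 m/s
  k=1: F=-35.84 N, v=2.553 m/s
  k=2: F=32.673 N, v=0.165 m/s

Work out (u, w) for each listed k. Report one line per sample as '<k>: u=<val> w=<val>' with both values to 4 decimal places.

0: u=-1.1789 w=5.4895
1: u=0.4482 w=13.5351
2: u=6.4171 w=-5.5134

k=0: b·v=15.0×0.787=11.8050; √(2b)=5.4772; u=(11.8050+(-18.262))/5.4772=-1.1789, w=(11.8050−(-18.262))/5.4772=5.4895
k=1: b·v=15.0×2.553=38.2950; √(2b)=5.4772; u=(38.2950+(-35.84))/5.4772=0.4482, w=(38.2950−(-35.84))/5.4772=13.5351
k=2: b·v=15.0×0.165=2.4750; √(2b)=5.4772; u=(2.4750+32.673)/5.4772=6.4171, w=(2.4750−32.673)/5.4772=-5.5134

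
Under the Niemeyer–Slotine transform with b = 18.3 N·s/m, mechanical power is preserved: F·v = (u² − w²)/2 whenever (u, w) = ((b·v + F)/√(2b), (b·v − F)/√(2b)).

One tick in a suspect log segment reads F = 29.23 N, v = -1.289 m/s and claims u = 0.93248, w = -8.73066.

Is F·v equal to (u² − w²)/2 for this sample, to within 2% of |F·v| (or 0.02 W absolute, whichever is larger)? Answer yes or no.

yes

F·v = 29.23×(-1.289) = -37.6775 W.
(u² − w²)/2 = (0.8695 − 76.2244)/2 = -37.6775 W.
|Δ| = 0.0000;  2% of max(1, |F·v|) = 0.7535.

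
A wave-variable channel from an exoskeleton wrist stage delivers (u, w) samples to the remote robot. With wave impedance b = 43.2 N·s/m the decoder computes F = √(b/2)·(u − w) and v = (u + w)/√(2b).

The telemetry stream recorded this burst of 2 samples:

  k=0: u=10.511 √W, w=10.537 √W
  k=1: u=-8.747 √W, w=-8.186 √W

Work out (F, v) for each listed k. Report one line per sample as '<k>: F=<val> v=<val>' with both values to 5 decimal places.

0: F=-0.12084 v=2.26440
1: F=-2.60729 v=-1.82170

k=0: u−w=-0.02600, u+w=21.04800; √(b/2)=4.64758, √(2b)=9.29516; F=4.64758×(-0.026)=-0.12084, v=21.04800/9.29516=2.26440
k=1: u−w=-0.56100, u+w=-16.93300; √(b/2)=4.64758, √(2b)=9.29516; F=4.64758×(-0.561)=-2.60729, v=-16.93300/9.29516=-1.82170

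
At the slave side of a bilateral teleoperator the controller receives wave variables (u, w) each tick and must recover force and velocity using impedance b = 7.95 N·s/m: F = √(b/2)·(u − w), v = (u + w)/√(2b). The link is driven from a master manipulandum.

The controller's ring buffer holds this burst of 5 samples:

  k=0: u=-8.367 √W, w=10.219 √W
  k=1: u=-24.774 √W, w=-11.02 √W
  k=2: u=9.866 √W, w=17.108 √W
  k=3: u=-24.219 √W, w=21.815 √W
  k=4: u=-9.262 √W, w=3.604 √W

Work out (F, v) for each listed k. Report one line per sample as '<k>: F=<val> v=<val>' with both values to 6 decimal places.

0: F=-37.055655 v=0.464454
1: F=-27.421903 v=-8.976596
2: F=-14.438667 v=6.764673
3: F=-91.779837 v=-0.602887
4: F=-25.651461 v=-1.418941

k=0: u−w=-18.586000, u+w=1.852000; √(b/2)=1.993740, √(2b)=3.987480; F=1.993740×(-18.586)=-37.055655, v=1.852000/3.987480=0.464454
k=1: u−w=-13.754000, u+w=-35.794000; √(b/2)=1.993740, √(2b)=3.987480; F=1.993740×(-13.754)=-27.421903, v=-35.794000/3.987480=-8.976596
k=2: u−w=-7.242000, u+w=26.974000; √(b/2)=1.993740, √(2b)=3.987480; F=1.993740×(-7.242)=-14.438667, v=26.974000/3.987480=6.764673
k=3: u−w=-46.034000, u+w=-2.404000; √(b/2)=1.993740, √(2b)=3.987480; F=1.993740×(-46.034)=-91.779837, v=-2.404000/3.987480=-0.602887
k=4: u−w=-12.866000, u+w=-5.658000; √(b/2)=1.993740, √(2b)=3.987480; F=1.993740×(-12.866)=-25.651461, v=-5.658000/3.987480=-1.418941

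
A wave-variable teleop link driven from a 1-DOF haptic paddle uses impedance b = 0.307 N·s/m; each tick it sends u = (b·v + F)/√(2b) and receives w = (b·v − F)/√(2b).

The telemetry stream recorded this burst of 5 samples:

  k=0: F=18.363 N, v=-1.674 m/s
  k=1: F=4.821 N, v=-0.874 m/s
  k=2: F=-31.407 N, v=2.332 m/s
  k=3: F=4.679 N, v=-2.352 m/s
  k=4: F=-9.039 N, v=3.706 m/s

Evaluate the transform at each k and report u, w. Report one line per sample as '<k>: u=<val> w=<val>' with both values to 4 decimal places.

0: u=22.7788 w=-24.0906
1: u=5.8101 w=-6.4949
2: u=-39.1677 w=40.9950
3: u=5.0498 w=-6.8928
4: u=-10.0835 w=12.9875

k=0: b·v=0.307×(-1.674)=-0.5139; √(2b)=0.7836; u=(-0.5139+18.363)/0.7836=22.7788, w=(-0.5139−18.363)/0.7836=-24.0906
k=1: b·v=0.307×(-0.874)=-0.2683; √(2b)=0.7836; u=(-0.2683+4.821)/0.7836=5.8101, w=(-0.2683−4.821)/0.7836=-6.4949
k=2: b·v=0.307×2.332=0.7159; √(2b)=0.7836; u=(0.7159+(-31.407))/0.7836=-39.1677, w=(0.7159−(-31.407))/0.7836=40.9950
k=3: b·v=0.307×(-2.352)=-0.7221; √(2b)=0.7836; u=(-0.7221+4.679)/0.7836=5.0498, w=(-0.7221−4.679)/0.7836=-6.8928
k=4: b·v=0.307×3.706=1.1377; √(2b)=0.7836; u=(1.1377+(-9.039))/0.7836=-10.0835, w=(1.1377−(-9.039))/0.7836=12.9875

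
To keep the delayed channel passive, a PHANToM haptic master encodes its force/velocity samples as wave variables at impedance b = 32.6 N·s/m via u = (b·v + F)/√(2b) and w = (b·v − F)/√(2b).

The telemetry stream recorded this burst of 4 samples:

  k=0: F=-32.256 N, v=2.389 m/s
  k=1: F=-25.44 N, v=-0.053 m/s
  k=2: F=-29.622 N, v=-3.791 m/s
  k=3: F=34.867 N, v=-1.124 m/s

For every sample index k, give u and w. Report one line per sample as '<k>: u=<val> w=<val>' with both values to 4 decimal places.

0: u=5.6504 w=13.6399
1: u=-3.3646 w=2.9366
2: u=-18.9740 w=-11.6370
3: u=-0.2199 w=-8.8560

k=0: b·v=32.6×2.389=77.8814; √(2b)=8.0747; u=(77.8814+(-32.256))/8.0747=5.6504, w=(77.8814−(-32.256))/8.0747=13.6399
k=1: b·v=32.6×(-0.053)=-1.7278; √(2b)=8.0747; u=(-1.7278+(-25.44))/8.0747=-3.3646, w=(-1.7278−(-25.44))/8.0747=2.9366
k=2: b·v=32.6×(-3.791)=-123.5866; √(2b)=8.0747; u=(-123.5866+(-29.622))/8.0747=-18.9740, w=(-123.5866−(-29.622))/8.0747=-11.6370
k=3: b·v=32.6×(-1.124)=-36.6424; √(2b)=8.0747; u=(-36.6424+34.867)/8.0747=-0.2199, w=(-36.6424−34.867)/8.0747=-8.8560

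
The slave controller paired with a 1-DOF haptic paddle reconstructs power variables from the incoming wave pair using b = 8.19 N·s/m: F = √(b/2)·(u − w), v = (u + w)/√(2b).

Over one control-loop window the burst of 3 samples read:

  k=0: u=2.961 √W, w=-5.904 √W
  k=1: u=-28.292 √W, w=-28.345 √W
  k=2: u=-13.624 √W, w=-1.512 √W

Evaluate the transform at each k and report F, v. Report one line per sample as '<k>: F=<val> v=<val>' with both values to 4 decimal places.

k=0: u−w=8.8650, u+w=-2.9430; √(b/2)=2.0236, √(2b)=4.0472; F=2.0236×8.865=17.9393, v=-2.9430/4.0472=-0.7272
k=1: u−w=0.0530, u+w=-56.6370; √(b/2)=2.0236, √(2b)=4.0472; F=2.0236×0.053=0.1073, v=-56.6370/4.0472=-13.9940
k=2: u−w=-12.1120, u+w=-15.1360; √(b/2)=2.0236, √(2b)=4.0472; F=2.0236×(-12.112)=-24.5100, v=-15.1360/4.0472=-3.7398

0: F=17.9393 v=-0.7272
1: F=0.1073 v=-13.9940
2: F=-24.5100 v=-3.7398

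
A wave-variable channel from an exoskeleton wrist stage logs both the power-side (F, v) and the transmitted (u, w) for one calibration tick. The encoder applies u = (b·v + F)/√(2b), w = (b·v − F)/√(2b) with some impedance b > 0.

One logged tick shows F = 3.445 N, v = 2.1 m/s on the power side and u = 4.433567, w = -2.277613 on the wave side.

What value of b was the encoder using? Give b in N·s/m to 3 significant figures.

u + w = 2.155954;  u + w = √(2b)·v, so √(2b) = 2.155954/2.1 = 1.026645.
b = (√(2b))²/2 = 1.053999/2 = 0.527000.
(Check via u − w = 2F/√(2b): u − w = 6.711180, 2F/√(2b) = 6.711182.)

b = 0.527 N·s/m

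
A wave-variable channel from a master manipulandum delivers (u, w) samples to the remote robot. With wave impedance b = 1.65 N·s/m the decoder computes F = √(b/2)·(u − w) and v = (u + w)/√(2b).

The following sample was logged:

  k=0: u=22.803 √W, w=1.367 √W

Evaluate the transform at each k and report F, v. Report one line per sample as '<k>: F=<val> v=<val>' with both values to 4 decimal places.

0: F=19.4702 v=13.3051

k=0: u−w=21.4360, u+w=24.1700; √(b/2)=0.9083, √(2b)=1.8166; F=0.9083×21.436=19.4702, v=24.1700/1.8166=13.3051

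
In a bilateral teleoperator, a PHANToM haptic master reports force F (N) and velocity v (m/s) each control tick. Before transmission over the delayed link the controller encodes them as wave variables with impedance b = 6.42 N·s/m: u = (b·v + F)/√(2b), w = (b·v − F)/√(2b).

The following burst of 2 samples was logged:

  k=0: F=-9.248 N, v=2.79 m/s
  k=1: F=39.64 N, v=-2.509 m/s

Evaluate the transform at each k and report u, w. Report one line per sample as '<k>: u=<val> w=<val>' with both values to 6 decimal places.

0: u=2.417831 w=7.579561
1: u=6.567202 w=-15.557688

k=0: b·v=6.42×2.79=17.911800; √(2b)=3.583295; u=(17.911800+(-9.248))/3.583295=2.417831, w=(17.911800−(-9.248))/3.583295=7.579561
k=1: b·v=6.42×(-2.509)=-16.107780; √(2b)=3.583295; u=(-16.107780+39.64)/3.583295=6.567202, w=(-16.107780−39.64)/3.583295=-15.557688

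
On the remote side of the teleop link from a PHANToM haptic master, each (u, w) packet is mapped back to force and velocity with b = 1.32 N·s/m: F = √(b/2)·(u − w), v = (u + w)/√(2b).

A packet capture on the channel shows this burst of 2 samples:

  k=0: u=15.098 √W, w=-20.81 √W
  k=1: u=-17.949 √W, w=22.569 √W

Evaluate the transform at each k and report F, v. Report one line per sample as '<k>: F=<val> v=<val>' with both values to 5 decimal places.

0: F=29.17180 v=-3.51549
1: F=-32.91698 v=2.84341

k=0: u−w=35.90800, u+w=-5.71200; √(b/2)=0.81240, √(2b)=1.62481; F=0.81240×35.908=29.17180, v=-5.71200/1.62481=-3.51549
k=1: u−w=-40.51800, u+w=4.62000; √(b/2)=0.81240, √(2b)=1.62481; F=0.81240×(-40.518)=-32.91698, v=4.62000/1.62481=2.84341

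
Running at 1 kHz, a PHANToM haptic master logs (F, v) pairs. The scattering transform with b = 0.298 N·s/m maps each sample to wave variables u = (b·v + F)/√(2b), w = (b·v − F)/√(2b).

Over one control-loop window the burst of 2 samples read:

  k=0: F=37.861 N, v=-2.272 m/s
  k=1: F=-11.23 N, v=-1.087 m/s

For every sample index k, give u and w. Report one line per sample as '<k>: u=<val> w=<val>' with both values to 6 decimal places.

k=0: b·v=0.298×(-2.272)=-0.677056; √(2b)=0.772010; u=(-0.677056+37.861)/0.772010=48.165084, w=(-0.677056−37.861)/0.772010=-49.919092
k=1: b·v=0.298×(-1.087)=-0.323926; √(2b)=0.772010; u=(-0.323926+(-11.23))/0.772010=-14.966024, w=(-0.323926−(-11.23))/0.772010=14.126849

0: u=48.165084 w=-49.919092
1: u=-14.966024 w=14.126849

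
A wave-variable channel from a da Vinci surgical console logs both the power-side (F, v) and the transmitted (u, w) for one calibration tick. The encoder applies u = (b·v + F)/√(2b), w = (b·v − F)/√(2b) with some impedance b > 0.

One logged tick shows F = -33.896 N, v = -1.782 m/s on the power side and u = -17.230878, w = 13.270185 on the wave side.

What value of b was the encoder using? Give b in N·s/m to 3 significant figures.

b = 2.47 N·s/m

u + w = -3.960693;  u + w = √(2b)·v, so √(2b) = -3.960693/(-1.782) = 2.222611.
b = (√(2b))²/2 = 4.940000/2 = 2.470000.
(Check via u − w = 2F/√(2b): u − w = -30.501063, 2F/√(2b) = -30.501062.)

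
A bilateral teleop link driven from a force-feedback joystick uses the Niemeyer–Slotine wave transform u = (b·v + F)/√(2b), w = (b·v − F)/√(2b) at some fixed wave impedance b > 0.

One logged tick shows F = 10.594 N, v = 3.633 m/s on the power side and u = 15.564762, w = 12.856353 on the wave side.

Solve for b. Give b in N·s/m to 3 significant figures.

u + w = 28.421115;  u + w = √(2b)·v, so √(2b) = 28.421115/3.633 = 7.823043.
b = (√(2b))²/2 = 61.200001/2 = 30.600000.
(Check via u − w = 2F/√(2b): u − w = 2.708409, 2F/√(2b) = 2.708409.)

b = 30.6 N·s/m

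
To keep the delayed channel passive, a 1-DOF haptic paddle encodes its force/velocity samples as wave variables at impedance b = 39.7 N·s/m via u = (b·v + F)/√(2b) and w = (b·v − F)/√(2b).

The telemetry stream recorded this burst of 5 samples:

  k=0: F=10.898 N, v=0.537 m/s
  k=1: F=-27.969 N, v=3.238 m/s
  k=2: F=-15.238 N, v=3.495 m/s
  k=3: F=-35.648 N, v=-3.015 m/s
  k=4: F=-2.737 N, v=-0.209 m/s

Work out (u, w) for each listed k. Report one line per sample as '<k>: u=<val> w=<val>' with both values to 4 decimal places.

0: u=3.6155 w=1.1695
1: u=11.2875 w=17.5652
2: u=13.8613 w=17.2815
3: u=-17.4334 w=-9.4322
4: u=-1.2383 w=-0.6240

k=0: b·v=39.7×0.537=21.3189; √(2b)=8.9107; u=(21.3189+10.898)/8.9107=3.6155, w=(21.3189−10.898)/8.9107=1.1695
k=1: b·v=39.7×3.238=128.5486; √(2b)=8.9107; u=(128.5486+(-27.969))/8.9107=11.2875, w=(128.5486−(-27.969))/8.9107=17.5652
k=2: b·v=39.7×3.495=138.7515; √(2b)=8.9107; u=(138.7515+(-15.238))/8.9107=13.8613, w=(138.7515−(-15.238))/8.9107=17.2815
k=3: b·v=39.7×(-3.015)=-119.6955; √(2b)=8.9107; u=(-119.6955+(-35.648))/8.9107=-17.4334, w=(-119.6955−(-35.648))/8.9107=-9.4322
k=4: b·v=39.7×(-0.209)=-8.2973; √(2b)=8.9107; u=(-8.2973+(-2.737))/8.9107=-1.2383, w=(-8.2973−(-2.737))/8.9107=-0.6240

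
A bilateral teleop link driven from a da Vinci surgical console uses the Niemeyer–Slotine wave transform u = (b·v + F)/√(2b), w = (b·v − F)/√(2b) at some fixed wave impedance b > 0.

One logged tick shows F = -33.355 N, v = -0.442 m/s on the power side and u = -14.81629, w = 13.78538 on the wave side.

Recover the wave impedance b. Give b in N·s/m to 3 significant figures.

u + w = -1.0309;  u + w = √(2b)·v, so √(2b) = -1.0309/(-0.442) = 2.3324.
b = (√(2b))²/2 = 5.4400/2 = 2.7200.
(Check via u − w = 2F/√(2b): u − w = -28.6017, 2F/√(2b) = -28.6017.)

b = 2.72 N·s/m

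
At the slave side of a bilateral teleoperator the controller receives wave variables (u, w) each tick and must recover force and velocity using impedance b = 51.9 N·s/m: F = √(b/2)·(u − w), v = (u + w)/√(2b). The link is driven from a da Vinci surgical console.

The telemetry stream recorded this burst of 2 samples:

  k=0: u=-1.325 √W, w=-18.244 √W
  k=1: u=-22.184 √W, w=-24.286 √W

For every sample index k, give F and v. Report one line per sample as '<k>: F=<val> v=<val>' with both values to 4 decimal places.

0: F=86.1873 v=-1.9207
1: F=10.7078 v=-4.5611

k=0: u−w=16.9190, u+w=-19.5690; √(b/2)=5.0941, √(2b)=10.1882; F=5.0941×16.919=86.1873, v=-19.5690/10.1882=-1.9207
k=1: u−w=2.1020, u+w=-46.4700; √(b/2)=5.0941, √(2b)=10.1882; F=5.0941×2.102=10.7078, v=-46.4700/10.1882=-4.5611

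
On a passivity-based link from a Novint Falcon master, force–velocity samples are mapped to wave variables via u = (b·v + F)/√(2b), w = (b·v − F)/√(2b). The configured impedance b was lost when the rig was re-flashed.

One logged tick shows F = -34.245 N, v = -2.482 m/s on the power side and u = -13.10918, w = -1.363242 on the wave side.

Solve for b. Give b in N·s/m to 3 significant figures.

b = 17 N·s/m

u + w = -14.472422;  u + w = √(2b)·v, so √(2b) = -14.472422/(-2.482) = 5.830952.
b = (√(2b))²/2 = 33.999997/2 = 16.999999.
(Check via u − w = 2F/√(2b): u − w = -11.745938, 2F/√(2b) = -11.745939.)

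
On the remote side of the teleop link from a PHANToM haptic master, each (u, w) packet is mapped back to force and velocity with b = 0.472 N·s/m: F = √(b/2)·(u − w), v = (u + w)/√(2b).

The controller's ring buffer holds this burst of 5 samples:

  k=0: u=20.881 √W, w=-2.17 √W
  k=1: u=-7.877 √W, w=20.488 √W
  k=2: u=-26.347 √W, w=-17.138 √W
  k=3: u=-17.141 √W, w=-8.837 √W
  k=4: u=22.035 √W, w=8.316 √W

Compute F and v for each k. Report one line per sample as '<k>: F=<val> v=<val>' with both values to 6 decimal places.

0: F=11.198137 v=19.257992
1: F=-13.779669 v=12.979666
2: F=-4.473717 v=-44.756228
3: F=-4.034069 v=-26.737433
4: F=6.664667 v=31.238272

k=0: u−w=23.051000, u+w=18.711000; √(b/2)=0.485798, √(2b)=0.971597; F=0.485798×23.051=11.198137, v=18.711000/0.971597=19.257992
k=1: u−w=-28.365000, u+w=12.611000; √(b/2)=0.485798, √(2b)=0.971597; F=0.485798×(-28.365)=-13.779669, v=12.611000/0.971597=12.979666
k=2: u−w=-9.209000, u+w=-43.485000; √(b/2)=0.485798, √(2b)=0.971597; F=0.485798×(-9.209)=-4.473717, v=-43.485000/0.971597=-44.756228
k=3: u−w=-8.304000, u+w=-25.978000; √(b/2)=0.485798, √(2b)=0.971597; F=0.485798×(-8.304)=-4.034069, v=-25.978000/0.971597=-26.737433
k=4: u−w=13.719000, u+w=30.351000; √(b/2)=0.485798, √(2b)=0.971597; F=0.485798×13.719=6.664667, v=30.351000/0.971597=31.238272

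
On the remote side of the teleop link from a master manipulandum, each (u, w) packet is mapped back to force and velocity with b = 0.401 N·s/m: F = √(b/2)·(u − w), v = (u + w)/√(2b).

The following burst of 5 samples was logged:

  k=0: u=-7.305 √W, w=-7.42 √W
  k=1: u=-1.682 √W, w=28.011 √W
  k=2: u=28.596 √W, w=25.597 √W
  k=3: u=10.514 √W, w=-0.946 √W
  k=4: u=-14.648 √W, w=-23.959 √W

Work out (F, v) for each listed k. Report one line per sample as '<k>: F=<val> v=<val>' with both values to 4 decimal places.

0: F=0.0515 v=-16.4425
1: F=-13.2957 v=29.4000
2: F=1.3429 v=60.5140
3: F=5.1315 v=10.6840
4: F=4.1692 v=-43.1101

k=0: u−w=0.1150, u+w=-14.7250; √(b/2)=0.4478, √(2b)=0.8955; F=0.4478×0.115=0.0515, v=-14.7250/0.8955=-16.4425
k=1: u−w=-29.6930, u+w=26.3290; √(b/2)=0.4478, √(2b)=0.8955; F=0.4478×(-29.693)=-13.2957, v=26.3290/0.8955=29.4000
k=2: u−w=2.9990, u+w=54.1930; √(b/2)=0.4478, √(2b)=0.8955; F=0.4478×2.999=1.3429, v=54.1930/0.8955=60.5140
k=3: u−w=11.4600, u+w=9.5680; √(b/2)=0.4478, √(2b)=0.8955; F=0.4478×11.46=5.1315, v=9.5680/0.8955=10.6840
k=4: u−w=9.3110, u+w=-38.6070; √(b/2)=0.4478, √(2b)=0.8955; F=0.4478×9.311=4.1692, v=-38.6070/0.8955=-43.1101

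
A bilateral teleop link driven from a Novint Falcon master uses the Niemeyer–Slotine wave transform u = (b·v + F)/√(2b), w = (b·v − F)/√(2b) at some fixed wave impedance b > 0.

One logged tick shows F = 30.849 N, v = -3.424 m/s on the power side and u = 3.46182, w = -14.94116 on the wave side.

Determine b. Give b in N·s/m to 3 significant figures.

b = 5.62 N·s/m

u + w = -11.47934;  u + w = √(2b)·v, so √(2b) = -11.47934/(-3.424) = 3.35261.
b = (√(2b))²/2 = 11.24000/2 = 5.62000.
(Check via u − w = 2F/√(2b): u − w = 18.40298, 2F/√(2b) = 18.40297.)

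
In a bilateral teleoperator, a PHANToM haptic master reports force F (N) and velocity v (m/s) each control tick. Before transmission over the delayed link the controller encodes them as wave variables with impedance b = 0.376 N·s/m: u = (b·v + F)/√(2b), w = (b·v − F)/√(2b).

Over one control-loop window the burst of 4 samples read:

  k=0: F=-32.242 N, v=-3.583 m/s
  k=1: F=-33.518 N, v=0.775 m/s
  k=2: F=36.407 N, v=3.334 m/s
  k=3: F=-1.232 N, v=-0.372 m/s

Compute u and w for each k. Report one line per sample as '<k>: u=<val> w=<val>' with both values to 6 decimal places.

0: u=-38.733866 w=35.626762
1: u=-38.315719 w=38.987783
2: u=43.428830 w=-40.537654
3: u=-1.581993 w=1.259403

k=0: b·v=0.376×(-3.583)=-1.347208; √(2b)=0.867179; u=(-1.347208+(-32.242))/0.867179=-38.733866, w=(-1.347208−(-32.242))/0.867179=35.626762
k=1: b·v=0.376×0.775=0.291400; √(2b)=0.867179; u=(0.291400+(-33.518))/0.867179=-38.315719, w=(0.291400−(-33.518))/0.867179=38.987783
k=2: b·v=0.376×3.334=1.253584; √(2b)=0.867179; u=(1.253584+36.407)/0.867179=43.428830, w=(1.253584−36.407)/0.867179=-40.537654
k=3: b·v=0.376×(-0.372)=-0.139872; √(2b)=0.867179; u=(-0.139872+(-1.232))/0.867179=-1.581993, w=(-0.139872−(-1.232))/0.867179=1.259403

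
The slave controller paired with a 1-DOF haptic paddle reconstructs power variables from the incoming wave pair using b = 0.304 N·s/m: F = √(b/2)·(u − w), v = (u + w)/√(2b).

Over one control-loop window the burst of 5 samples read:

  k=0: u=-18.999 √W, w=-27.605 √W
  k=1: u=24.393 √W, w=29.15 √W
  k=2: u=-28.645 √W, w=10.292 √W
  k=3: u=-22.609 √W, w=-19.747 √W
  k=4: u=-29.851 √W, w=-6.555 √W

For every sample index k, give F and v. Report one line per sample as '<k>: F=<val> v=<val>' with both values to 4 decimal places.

k=0: u−w=8.6060, u+w=-46.6040; √(b/2)=0.3899, √(2b)=0.7797; F=0.3899×8.606=3.3552, v=-46.6040/0.7797=-59.7684
k=1: u−w=-4.7570, u+w=53.5430; √(b/2)=0.3899, √(2b)=0.7797; F=0.3899×(-4.757)=-1.8546, v=53.5430/0.7797=68.6674
k=2: u−w=-38.9370, u+w=-18.3530; √(b/2)=0.3899, √(2b)=0.7797; F=0.3899×(-38.937)=-15.1804, v=-18.3530/0.7797=-23.5372
k=3: u−w=-2.8620, u+w=-42.3560; √(b/2)=0.3899, √(2b)=0.7797; F=0.3899×(-2.862)=-1.1158, v=-42.3560/0.7797=-54.3204
k=4: u−w=-23.2960, u+w=-36.4060; √(b/2)=0.3899, √(2b)=0.7797; F=0.3899×(-23.296)=-9.0825, v=-36.4060/0.7797=-46.6897

0: F=3.3552 v=-59.7684
1: F=-1.8546 v=68.6674
2: F=-15.1804 v=-23.5372
3: F=-1.1158 v=-54.3204
4: F=-9.0825 v=-46.6897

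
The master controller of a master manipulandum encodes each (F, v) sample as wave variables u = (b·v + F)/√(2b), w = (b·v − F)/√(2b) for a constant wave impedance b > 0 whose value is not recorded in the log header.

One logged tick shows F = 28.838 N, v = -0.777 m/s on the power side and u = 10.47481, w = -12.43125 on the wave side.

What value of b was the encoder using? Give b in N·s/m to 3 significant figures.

b = 3.17 N·s/m

u + w = -1.9564;  u + w = √(2b)·v, so √(2b) = -1.9564/(-0.777) = 2.5179.
b = (√(2b))²/2 = 6.3400/2 = 3.1700.
(Check via u − w = 2F/√(2b): u − w = 22.9061, 2F/√(2b) = 22.9060.)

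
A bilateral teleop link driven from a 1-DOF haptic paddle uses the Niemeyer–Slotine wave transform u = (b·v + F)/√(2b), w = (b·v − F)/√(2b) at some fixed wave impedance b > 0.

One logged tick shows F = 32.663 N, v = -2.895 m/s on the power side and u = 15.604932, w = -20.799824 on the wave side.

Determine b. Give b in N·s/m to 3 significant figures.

u + w = -5.194892;  u + w = √(2b)·v, so √(2b) = -5.194892/(-2.895) = 1.794436.
b = (√(2b))²/2 = 3.220000/2 = 1.610000.
(Check via u − w = 2F/√(2b): u − w = 36.404756, 2F/√(2b) = 36.404755.)

b = 1.61 N·s/m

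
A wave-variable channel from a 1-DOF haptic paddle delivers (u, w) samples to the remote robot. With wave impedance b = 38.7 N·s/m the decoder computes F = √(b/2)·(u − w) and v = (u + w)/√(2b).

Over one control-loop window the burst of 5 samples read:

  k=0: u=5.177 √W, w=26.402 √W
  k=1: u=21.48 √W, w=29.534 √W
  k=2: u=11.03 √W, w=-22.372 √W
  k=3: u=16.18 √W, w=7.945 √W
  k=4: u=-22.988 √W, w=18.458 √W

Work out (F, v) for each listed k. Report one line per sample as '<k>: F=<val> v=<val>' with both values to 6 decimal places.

k=0: u−w=-21.225000, u+w=31.579000; √(b/2)=4.398863, √(2b)=8.797727; F=4.398863×(-21.225)=-93.365878, v=31.579000/8.797727=3.589450
k=1: u−w=-8.054000, u+w=51.014000; √(b/2)=4.398863, √(2b)=8.797727; F=4.398863×(-8.054)=-35.428447, v=51.014000/8.797727=5.798543
k=2: u−w=33.402000, u+w=-11.342000; √(b/2)=4.398863, √(2b)=8.797727; F=4.398863×33.402=146.930838, v=-11.342000/8.797727=-1.289197
k=3: u−w=8.235000, u+w=24.125000; √(b/2)=4.398863, √(2b)=8.797727; F=4.398863×8.235=36.224641, v=24.125000/8.797727=2.742186
k=4: u−w=-41.446000, u+w=-4.530000; √(b/2)=4.398863, √(2b)=8.797727; F=4.398863×(-41.446)=-182.315296, v=-4.530000/8.797727=-0.514906

0: F=-93.365878 v=3.589450
1: F=-35.428447 v=5.798543
2: F=146.930838 v=-1.289197
3: F=36.224641 v=2.742186
4: F=-182.315296 v=-0.514906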